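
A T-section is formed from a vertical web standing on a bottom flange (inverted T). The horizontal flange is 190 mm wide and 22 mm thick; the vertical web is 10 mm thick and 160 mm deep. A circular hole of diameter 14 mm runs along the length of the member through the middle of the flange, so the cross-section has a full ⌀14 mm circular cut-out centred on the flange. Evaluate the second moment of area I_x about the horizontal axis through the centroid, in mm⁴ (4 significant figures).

Treat the section as a set of non-overlapping primitives; coordinates are from the bounding-box lower-left.
Flange: 190 × 22, A = 4 180 mm², y = 11 mm, Ī = 168 593 mm⁴.
Web: 10 × 160, A = 1 600 mm², y = 102 mm, Ī = 3 413 333 mm⁴.
Hole (subtracted): ⌀14, A = 153.938 mm², y = 11 mm, Ī = 1885.74 mm⁴.
Centroid: ȳ = ΣA·y / ΣA = 36.8796 mm.
Transfer each piece to the horizontal axis through the centroid using Ī + A·d² with d = y − 36.8796:
  flange: d = -25.8796 mm → contributes +2 968 155 mm⁴
  web: d = 65.1204 mm → contributes +10 198 408 mm⁴
  hole: d = -25.8796 mm → contributes −104 986 mm⁴
Total I = 13 061 577 mm⁴.

I_x ≈ 1.306 × 10⁷ mm⁴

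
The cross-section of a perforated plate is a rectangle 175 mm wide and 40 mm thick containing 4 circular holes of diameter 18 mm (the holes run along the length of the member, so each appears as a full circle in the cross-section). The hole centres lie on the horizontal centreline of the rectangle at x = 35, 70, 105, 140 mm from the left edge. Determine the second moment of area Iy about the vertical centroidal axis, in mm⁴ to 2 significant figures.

Iy ≈ 1.6 × 10⁷ mm⁴

Break the section into simple shapes (no overlaps), measuring from the bottom-left corner of the bounding box.
Plate: 175 × 40, A = 7 000 mm², x = 87.5 mm, Ī = 17 864 583 mm⁴.
Hole 1 (subtracted): ⌀18, A = 254.5 mm², x = 35 mm, Ī = 5 153 mm⁴.
Hole 2 (subtracted): ⌀18, A = 254.5 mm², x = 70 mm, Ī = 5 153 mm⁴.
Hole 3 (subtracted): ⌀18, A = 254.5 mm², x = 105 mm, Ī = 5 153 mm⁴.
Hole 4 (subtracted): ⌀18, A = 254.5 mm², x = 140 mm, Ī = 5 153 mm⁴.
By symmetry the centroid is at mid-width, x̄ = 87.5 mm.
Transfer each piece to the vertical centroidal axis using Ī + A·d² with d = x − 87.5:
  plate: d = 0 mm → contributes +17 864 583 mm⁴
  hole 1: d = -52.5 mm → contributes −706 533 mm⁴
  hole 2: d = -17.5 mm → contributes −83 084 mm⁴
  hole 3: d = 17.5 mm → contributes −83 084 mm⁴
  hole 4: d = 52.5 mm → contributes −706 533 mm⁴
Total I = 16 285 349 mm⁴.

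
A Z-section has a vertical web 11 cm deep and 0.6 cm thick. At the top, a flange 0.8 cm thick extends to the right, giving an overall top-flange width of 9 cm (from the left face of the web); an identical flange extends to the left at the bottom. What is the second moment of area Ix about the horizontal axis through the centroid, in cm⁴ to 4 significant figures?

Break the section into simple shapes (no overlaps), measuring from the bottom-left corner of the bounding box.
Web: 0.6 × 11, A = 6.6 cm², y = 5.5 cm, Ī = 66.55 cm⁴.
Top flange (beyond web): 8.4 × 0.8, A = 6.72 cm², y = 10.6 cm, Ī = 0.3584 cm⁴.
Bottom flange (beyond web): 8.4 × 0.8, A = 6.72 cm², y = 0.4 cm, Ī = 0.3584 cm⁴.
Centroid: ȳ = ΣA·y / ΣA = 5.5 cm.
Transfer each piece to the horizontal axis through the centroid using Ī + A·d² with d = y − 5.5:
  web: d = 0 cm → contributes +66.55 cm⁴
  top flange (beyond web): d = 5.1 cm → contributes +175.146 cm⁴
  bottom flange (beyond web): d = -5.1 cm → contributes +175.146 cm⁴
Total I = 416.841 cm⁴.

Ix ≈ 416.8 cm⁴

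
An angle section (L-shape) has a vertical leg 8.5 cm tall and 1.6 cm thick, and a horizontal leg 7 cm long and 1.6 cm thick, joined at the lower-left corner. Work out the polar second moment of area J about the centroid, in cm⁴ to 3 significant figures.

Treat the section as a set of non-overlapping primitives; coordinates are from the bounding-box lower-left.
Vertical leg: 1.6 × 8.5, A = 13.6 cm², y = 4.25 cm, Ī = 81.883 cm⁴.
Horizontal leg (remainder): 5.4 × 1.6, A = 8.64 cm², y = 0.8 cm, Ī = 1.8432 cm⁴.
Centroid: ȳ = ΣA·y / ΣA = 2.9097 cm.
Transfer each piece to the centroidal x-axis using Ī + A·d² with d = y − 2.9097:
  vertical leg: d = 1.3403 cm → contributes +106.31 cm⁴
  horizontal leg (remainder): d = -2.1097 cm → contributes +40.299 cm⁴
Total I = 146.61 cm⁴.
For the y-axis: x̄ = 2.1597 cm.
Repeating about the centroidal y-axis gives I_y = 88.619 cm⁴.
Polar second moment: J = I_x + I_y = 235.23 cm⁴.

J ≈ 235 cm⁴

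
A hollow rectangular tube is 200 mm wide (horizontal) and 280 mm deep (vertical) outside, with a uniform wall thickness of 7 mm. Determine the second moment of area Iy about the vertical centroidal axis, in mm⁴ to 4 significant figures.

Iy ≈ 4.403 × 10⁷ mm⁴

Treat the section as a set of non-overlapping primitives; coordinates are from the bounding-box lower-left.
Outer rectangle: 200 × 280, A = 56 000 mm², x = 100 mm, Ī = 186 666 667 mm⁴.
Inner void (subtracted): 186 × 266, A = 49 476 mm², x = 100 mm, Ī = 142 639 308 mm⁴.
By symmetry the centroid is at mid-width, x̄ = 100 mm.
All pieces are centred on the vertical centroidal axis, so I = ΣĪ (holes subtracted) = 44 027 359 mm⁴.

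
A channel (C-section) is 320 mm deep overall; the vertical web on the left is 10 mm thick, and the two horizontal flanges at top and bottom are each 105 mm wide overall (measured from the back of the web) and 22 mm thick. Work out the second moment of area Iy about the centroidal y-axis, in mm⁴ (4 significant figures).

Iy ≈ 8.166 × 10⁶ mm⁴

Break the section into simple shapes (no overlaps), measuring from the bottom-left corner of the bounding box.
Web: 10 × 320, A = 3 200 mm², x = 5 mm, Ī = 26666.7 mm⁴.
Top flange (beyond web): 95 × 22, A = 2 090 mm², x = 57.5 mm, Ī = 1 571 854 mm⁴.
Bottom flange (beyond web): 95 × 22, A = 2 090 mm², x = 57.5 mm, Ī = 1 571 854 mm⁴.
Centroid: x̄ = ΣA·x / ΣA = 34.7358 mm.
Transfer each piece to the centroidal y-axis using Ī + A·d² with d = x − 34.7358:
  web: d = -29.7358 mm → contributes +2 856 158 mm⁴
  top flange (beyond web): d = 22.7642 mm → contributes +2 654 913 mm⁴
  bottom flange (beyond web): d = 22.7642 mm → contributes +2 654 913 mm⁴
Total I = 8 165 985 mm⁴.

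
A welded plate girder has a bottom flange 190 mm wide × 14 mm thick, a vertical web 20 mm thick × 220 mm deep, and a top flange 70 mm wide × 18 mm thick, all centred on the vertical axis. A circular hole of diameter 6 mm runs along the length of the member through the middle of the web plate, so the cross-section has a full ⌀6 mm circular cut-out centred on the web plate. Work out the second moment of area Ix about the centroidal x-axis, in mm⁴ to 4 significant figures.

Break the section into simple shapes (no overlaps), measuring from the bottom-left corner of the bounding box.
Bottom plate: 190 × 14, A = 2 660 mm², y = 7 mm, Ī = 43446.7 mm⁴.
Web plate: 20 × 220, A = 4 400 mm², y = 124 mm, Ī = 17 746 667 mm⁴.
Top plate: 70 × 18, A = 1 260 mm², y = 243 mm, Ī = 34 020 mm⁴.
Hole (subtracted): ⌀6, A = 28.2743 mm², y = 124 mm, Ī = 63.6173 mm⁴.
Centroid: ȳ = ΣA·y / ΣA = 104.549 mm.
Transfer each piece to the centroidal x-axis using Ī + A·d² with d = y − 104.549:
  bottom plate: d = -97.5493 mm → contributes +25 355 642 mm⁴
  web plate: d = 19.4507 mm → contributes +19 411 320 mm⁴
  top plate: d = 138.451 mm → contributes +24 186 457 mm⁴
  hole: d = 19.4507 mm → contributes −10760.7 mm⁴
Total I = 68 942 658 mm⁴.

Ix ≈ 6.894 × 10⁷ mm⁴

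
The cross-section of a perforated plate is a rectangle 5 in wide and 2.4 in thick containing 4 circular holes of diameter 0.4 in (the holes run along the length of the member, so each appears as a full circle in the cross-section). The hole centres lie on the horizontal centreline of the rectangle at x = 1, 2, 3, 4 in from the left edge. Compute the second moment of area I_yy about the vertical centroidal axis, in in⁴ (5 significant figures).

I_yy ≈ 24.367 in⁴

Treat the section as a set of non-overlapping primitives; coordinates are from the bounding-box lower-left.
Plate: 5 × 2.4, A = 12 in², x = 2.5 in, Ī = 25 in⁴.
Hole 1 (subtracted): ⌀0.4, A = 0.1256637 in², x = 1 in, Ī = 0.001256637 in⁴.
Hole 2 (subtracted): ⌀0.4, A = 0.1256637 in², x = 2 in, Ī = 0.001256637 in⁴.
Hole 3 (subtracted): ⌀0.4, A = 0.1256637 in², x = 3 in, Ī = 0.001256637 in⁴.
Hole 4 (subtracted): ⌀0.4, A = 0.1256637 in², x = 4 in, Ī = 0.001256637 in⁴.
By symmetry the centroid is at mid-width, x̄ = 2.5 in.
Transfer each piece to the vertical centroidal axis using Ī + A·d² with d = x − 2.5:
  plate: d = 0 in → contributes +25 in⁴
  hole 1: d = -1.5 in → contributes −0.284 in⁴
  hole 2: d = -0.5 in → contributes −0.03267256 in⁴
  hole 3: d = 0.5 in → contributes −0.03267256 in⁴
  hole 4: d = 1.5 in → contributes −0.284 in⁴
Total I = 24.36665 in⁴.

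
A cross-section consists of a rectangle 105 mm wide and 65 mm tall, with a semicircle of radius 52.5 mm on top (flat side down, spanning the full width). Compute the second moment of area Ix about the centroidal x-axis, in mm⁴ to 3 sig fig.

Treat the section as a set of non-overlapping primitives; coordinates are from the bounding-box lower-left.
Rectangular body: 105 × 65, A = 6 825 mm², y = 32.5 mm, Ī = 2 402 969 mm⁴.
Semicircular cap: semicircle r = 52.5, A = 4329.5 mm², y = 87.282 mm, Ī = 833 814 mm⁴.
Centroid: ȳ = ΣA·y / ΣA = 53.763 mm.
Transfer each piece to the centroidal x-axis using Ī + A·d² with d = y − 53.763:
  rectangular body: d = -21.263 mm → contributes +5 488 640 mm⁴
  semicircular cap: d = 33.519 mm → contributes +5 698 042 mm⁴
Total I = 11 186 682 mm⁴.

Ix ≈ 1.12 × 10⁷ mm⁴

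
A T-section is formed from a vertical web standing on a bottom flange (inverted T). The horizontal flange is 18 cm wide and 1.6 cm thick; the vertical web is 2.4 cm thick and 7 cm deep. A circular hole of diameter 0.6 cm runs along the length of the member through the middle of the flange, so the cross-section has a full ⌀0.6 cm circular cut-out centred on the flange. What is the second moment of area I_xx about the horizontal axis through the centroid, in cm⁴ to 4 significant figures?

Decompose the section into non-overlapping parts with the origin at the bottom-left of its bounding rectangle.
Flange: 18 × 1.6, A = 28.8 cm², y = 0.8 cm, Ī = 6.144 cm⁴.
Web: 2.4 × 7, A = 16.8 cm², y = 5.1 cm, Ī = 68.6 cm⁴.
Hole (subtracted): ⌀0.6, A = 0.282743 cm², y = 0.8 cm, Ī = 0.00636173 cm⁴.
Centroid: ȳ = ΣA·y / ΣA = 2.39409 cm.
Transfer each piece to the horizontal axis through the centroid using Ī + A·d² with d = y − 2.39409:
  flange: d = -1.59409 cm → contributes +79.3288 cm⁴
  web: d = 2.70591 cm → contributes +191.608 cm⁴
  hole: d = -1.59409 cm → contributes −0.724852 cm⁴
Total I = 270.212 cm⁴.

I_xx ≈ 270.2 cm⁴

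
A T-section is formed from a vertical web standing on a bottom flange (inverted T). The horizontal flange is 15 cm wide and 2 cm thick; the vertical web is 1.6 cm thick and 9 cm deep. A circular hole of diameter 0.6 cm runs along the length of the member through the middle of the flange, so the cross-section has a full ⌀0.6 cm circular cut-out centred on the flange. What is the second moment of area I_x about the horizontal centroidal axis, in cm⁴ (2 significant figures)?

I_x ≈ 400 cm⁴

Treat the section as a set of non-overlapping primitives; coordinates are from the bounding-box lower-left.
Flange: 15 × 2, A = 30 cm², y = 1 cm, Ī = 10 cm⁴.
Web: 1.6 × 9, A = 14.4 cm², y = 6.5 cm, Ī = 97.2 cm⁴.
Hole (subtracted): ⌀0.6, A = 0.2827 cm², y = 1 cm, Ī = 0.006362 cm⁴.
Centroid: ȳ = ΣA·y / ΣA = 2.795 cm.
Transfer each piece to the horizontal centroidal axis using Ī + A·d² with d = y − 2.795:
  flange: d = -1.795 cm → contributes +106.7 cm⁴
  web: d = 3.705 cm → contributes +294.8 cm⁴
  hole: d = -1.795 cm → contributes −0.9176 cm⁴
Total I = 400.6 cm⁴.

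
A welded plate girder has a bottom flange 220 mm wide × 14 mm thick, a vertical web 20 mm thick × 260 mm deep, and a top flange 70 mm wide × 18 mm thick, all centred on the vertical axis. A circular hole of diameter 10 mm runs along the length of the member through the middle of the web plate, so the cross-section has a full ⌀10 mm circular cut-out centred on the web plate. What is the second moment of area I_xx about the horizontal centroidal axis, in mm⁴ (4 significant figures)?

I_xx ≈ 1.051 × 10⁸ mm⁴

Decompose the section into non-overlapping parts with the origin at the bottom-left of its bounding rectangle.
Bottom plate: 220 × 14, A = 3 080 mm², y = 7 mm, Ī = 50306.7 mm⁴.
Web plate: 20 × 260, A = 5 200 mm², y = 144 mm, Ī = 29 293 333 mm⁴.
Top plate: 70 × 18, A = 1 260 mm², y = 283 mm, Ī = 34 020 mm⁴.
Hole (subtracted): ⌀10, A = 78.5398 mm², y = 144 mm, Ī = 490.874 mm⁴.
Centroid: ȳ = ΣA·y / ΣA = 117.913 mm.
Transfer each piece to the horizontal centroidal axis using Ī + A·d² with d = y − 117.913:
  bottom plate: d = -110.913 mm → contributes +37 939 603 mm⁴
  web plate: d = 26.0869 mm → contributes +32 832 066 mm⁴
  top plate: d = 165.087 mm → contributes +34 373 655 mm⁴
  hole: d = 26.0869 mm → contributes −53939.2 mm⁴
Total I = 105 091 385 mm⁴.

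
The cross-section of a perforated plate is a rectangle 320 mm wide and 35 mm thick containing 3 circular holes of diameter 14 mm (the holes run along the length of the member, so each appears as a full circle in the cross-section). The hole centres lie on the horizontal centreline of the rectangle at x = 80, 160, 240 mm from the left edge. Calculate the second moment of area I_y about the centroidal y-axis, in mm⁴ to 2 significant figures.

I_y ≈ 9.4 × 10⁷ mm⁴

Split into non-overlapping primitives; take the origin at the lower-left of the bounding box.
Plate: 320 × 35, A = 11 200 mm², x = 160 mm, Ī = 95 573 333 mm⁴.
Hole 1 (subtracted): ⌀14, A = 153.9 mm², x = 80 mm, Ī = 1 886 mm⁴.
Hole 2 (subtracted): ⌀14, A = 153.9 mm², x = 160 mm, Ī = 1 886 mm⁴.
Hole 3 (subtracted): ⌀14, A = 153.9 mm², x = 240 mm, Ī = 1 886 mm⁴.
By symmetry the centroid is at mid-width, x̄ = 160 mm.
Transfer each piece to the centroidal y-axis using Ī + A·d² with d = x − 160:
  plate: d = 0 mm → contributes +95 573 333 mm⁴
  hole 1: d = -80 mm → contributes −987 089 mm⁴
  hole 2: d = 0 mm → contributes −1 886 mm⁴
  hole 3: d = 80 mm → contributes −987 089 mm⁴
Total I = 93 597 269 mm⁴.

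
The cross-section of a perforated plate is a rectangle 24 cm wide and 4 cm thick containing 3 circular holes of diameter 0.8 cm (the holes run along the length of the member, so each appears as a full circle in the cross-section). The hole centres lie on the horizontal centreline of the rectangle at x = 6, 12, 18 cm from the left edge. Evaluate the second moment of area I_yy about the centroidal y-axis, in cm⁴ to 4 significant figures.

Split into non-overlapping primitives; take the origin at the lower-left of the bounding box.
Plate: 24 × 4, A = 96 cm², x = 12 cm, Ī = 4 608 cm⁴.
Hole 1 (subtracted): ⌀0.8, A = 0.502655 cm², x = 6 cm, Ī = 0.0201062 cm⁴.
Hole 2 (subtracted): ⌀0.8, A = 0.502655 cm², x = 12 cm, Ī = 0.0201062 cm⁴.
Hole 3 (subtracted): ⌀0.8, A = 0.502655 cm², x = 18 cm, Ī = 0.0201062 cm⁴.
By symmetry the centroid is at mid-width, x̄ = 12 cm.
Transfer each piece to the centroidal y-axis using Ī + A·d² with d = x − 12:
  plate: d = 0 cm → contributes +4 608 cm⁴
  hole 1: d = -6 cm → contributes −18.1157 cm⁴
  hole 2: d = 0 cm → contributes −0.0201062 cm⁴
  hole 3: d = 6 cm → contributes −18.1157 cm⁴
Total I = 4571.75 cm⁴.

I_yy ≈ 4572 cm⁴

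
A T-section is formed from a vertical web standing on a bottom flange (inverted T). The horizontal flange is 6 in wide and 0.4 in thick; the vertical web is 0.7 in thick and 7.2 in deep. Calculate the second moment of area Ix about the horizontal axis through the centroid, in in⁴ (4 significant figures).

Ix ≈ 45.28 in⁴

Break the section into simple shapes (no overlaps), measuring from the bottom-left corner of the bounding box.
Flange: 6 × 0.4, A = 2.4 in², y = 0.2 in, Ī = 0.032 in⁴.
Web: 0.7 × 7.2, A = 5.04 in², y = 4 in, Ī = 21.7728 in⁴.
Centroid: ȳ = ΣA·y / ΣA = 2.77419 in.
Transfer each piece to the horizontal axis through the centroid using Ī + A·d² with d = y − 2.77419:
  flange: d = -2.57419 in → contributes +15.9355 in⁴
  web: d = 1.22581 in → contributes +29.3459 in⁴
Total I = 45.2814 in⁴.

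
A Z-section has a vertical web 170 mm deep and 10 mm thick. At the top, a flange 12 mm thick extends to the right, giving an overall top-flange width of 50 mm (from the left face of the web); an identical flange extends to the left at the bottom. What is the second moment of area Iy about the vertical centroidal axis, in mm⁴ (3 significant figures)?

Treat the section as a set of non-overlapping primitives; coordinates are from the bounding-box lower-left.
Web: 10 × 170, A = 1 700 mm², x = 45 mm, Ī = 14 167 mm⁴.
Top flange (beyond web): 40 × 12, A = 480 mm², x = 70 mm, Ī = 64 000 mm⁴.
Bottom flange (beyond web): 40 × 12, A = 480 mm², x = 20 mm, Ī = 64 000 mm⁴.
Centroid: x̄ = ΣA·x / ΣA = 45 mm.
Transfer each piece to the vertical centroidal axis using Ī + A·d² with d = x − 45:
  web: d = 0 mm → contributes +14 167 mm⁴
  top flange (beyond web): d = 25 mm → contributes +364 000 mm⁴
  bottom flange (beyond web): d = -25 mm → contributes +364 000 mm⁴
Total I = 742 167 mm⁴.

Iy ≈ 7.42 × 10⁵ mm⁴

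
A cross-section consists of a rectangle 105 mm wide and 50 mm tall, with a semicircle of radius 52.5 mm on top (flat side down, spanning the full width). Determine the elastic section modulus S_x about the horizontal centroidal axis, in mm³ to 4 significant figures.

Break the section into simple shapes (no overlaps), measuring from the bottom-left corner of the bounding box.
Rectangular body: 105 × 50, A = 5 250 mm², y = 25 mm, Ī = 1 093 750 mm⁴.
Semicircular cap: semicircle r = 52.5, A = 4329.51 mm², y = 72.2817 mm, Ī = 833 814 mm⁴.
Centroid: ȳ = ΣA·y / ΣA = 46.3692 mm.
Transfer each piece to the horizontal centroidal axis using Ī + A·d² with d = y − 46.3692:
  rectangular body: d = -21.3692 mm → contributes +3 491 125 mm⁴
  semicircular cap: d = 25.9125 mm → contributes +3 740 893 mm⁴
Total I = 7 232 018 mm⁴.
Extreme fibre distance c = 56.1308 mm; S = I/c = 128 842 mm³.

S_x ≈ 1.288 × 10⁵ mm³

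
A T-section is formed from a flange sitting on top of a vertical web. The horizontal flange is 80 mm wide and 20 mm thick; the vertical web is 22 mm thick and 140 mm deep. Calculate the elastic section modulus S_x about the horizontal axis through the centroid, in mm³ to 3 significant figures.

Treat the section as a set of non-overlapping primitives; coordinates are from the bounding-box lower-left.
Flange: 80 × 20, A = 1 600 mm², y = 150 mm, Ī = 53 333 mm⁴.
Web: 22 × 140, A = 3 080 mm², y = 70 mm, Ī = 5 030 667 mm⁴.
Centroid: ȳ = ΣA·y / ΣA = 97.35 mm.
Transfer each piece to the horizontal axis through the centroid using Ī + A·d² with d = y − 97.35:
  flange: d = 52.65 mm → contributes +4 488 497 mm⁴
  web: d = -27.35 mm → contributes +7 334 648 mm⁴
Total I = 11 823 145 mm⁴.
Extreme fibre distance c = 97.35 mm; S = I/c = 121 449 mm³.

S_x ≈ 1.21 × 10⁵ mm³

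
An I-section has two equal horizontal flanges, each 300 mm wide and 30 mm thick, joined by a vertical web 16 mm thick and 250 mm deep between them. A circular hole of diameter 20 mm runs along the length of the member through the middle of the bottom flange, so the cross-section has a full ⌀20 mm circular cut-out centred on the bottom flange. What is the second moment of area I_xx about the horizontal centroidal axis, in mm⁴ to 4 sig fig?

I_xx ≈ 3.687 × 10⁸ mm⁴

Treat the section as a set of non-overlapping primitives; coordinates are from the bounding-box lower-left.
Bottom flange: 300 × 30, A = 9 000 mm², y = 15 mm, Ī = 675 000 mm⁴.
Web: 16 × 250, A = 4 000 mm², y = 155 mm, Ī = 20 833 333 mm⁴.
Top flange: 300 × 30, A = 9 000 mm², y = 295 mm, Ī = 675 000 mm⁴.
Hole (subtracted): ⌀20, A = 314.159 mm², y = 15 mm, Ī = 7853.98 mm⁴.
Centroid: ȳ = ΣA·y / ΣA = 157.028 mm.
Transfer each piece to the horizontal centroidal axis using Ī + A·d² with d = y − 157.028:
  bottom flange: d = -142.028 mm → contributes +182 222 977 mm⁴
  web: d = -2.02816 mm → contributes +20 849 787 mm⁴
  top flange: d = 137.972 mm → contributes +172 001 064 mm⁴
  hole: d = -142.028 mm → contributes −6 345 074 mm⁴
Total I = 368 728 755 mm⁴.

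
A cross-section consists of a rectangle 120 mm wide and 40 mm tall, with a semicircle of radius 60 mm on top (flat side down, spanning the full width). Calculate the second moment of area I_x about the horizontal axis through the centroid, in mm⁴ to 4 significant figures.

I_x ≈ 7.429 × 10⁶ mm⁴

Break the section into simple shapes (no overlaps), measuring from the bottom-left corner of the bounding box.
Rectangular body: 120 × 40, A = 4 800 mm², y = 20 mm, Ī = 640 000 mm⁴.
Semicircular cap: semicircle r = 60, A = 5654.87 mm², y = 65.4648 mm, Ī = 1 422 450 mm⁴.
Centroid: ȳ = ΣA·y / ΣA = 44.5912 mm.
Transfer each piece to the horizontal axis through the centroid using Ī + A·d² with d = y − 44.5912:
  rectangular body: d = -24.5912 mm → contributes +3 542 681 mm⁴
  semicircular cap: d = 20.8736 mm → contributes +3 886 323 mm⁴
Total I = 7 429 004 mm⁴.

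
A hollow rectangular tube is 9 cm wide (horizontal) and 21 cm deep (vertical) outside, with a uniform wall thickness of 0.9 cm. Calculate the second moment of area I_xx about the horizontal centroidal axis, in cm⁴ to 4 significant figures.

Split into non-overlapping primitives; take the origin at the lower-left of the bounding box.
Outer rectangle: 9 × 21, A = 189 cm², y = 10.5 cm, Ī = 6945.75 cm⁴.
Inner void (subtracted): 7.2 × 19.2, A = 138.24 cm², y = 10.5 cm, Ī = 4246.73 cm⁴.
By symmetry the centroid is at mid-height, ȳ = 10.5 cm.
All pieces are centred on the horizontal centroidal axis, so I = ΣĪ (holes subtracted) = 2699.02 cm⁴.

I_xx ≈ 2699 cm⁴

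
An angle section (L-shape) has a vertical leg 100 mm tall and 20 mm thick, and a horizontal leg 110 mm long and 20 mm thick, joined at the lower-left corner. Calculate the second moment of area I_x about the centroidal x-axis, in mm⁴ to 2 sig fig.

Split into non-overlapping primitives; take the origin at the lower-left of the bounding box.
Vertical leg: 20 × 100, A = 2 000 mm², y = 50 mm, Ī = 1 666 667 mm⁴.
Horizontal leg (remainder): 90 × 20, A = 1 800 mm², y = 10 mm, Ī = 60 000 mm⁴.
Centroid: ȳ = ΣA·y / ΣA = 31.05 mm.
Transfer each piece to the centroidal x-axis using Ī + A·d² with d = y − 31.05:
  vertical leg: d = 18.95 mm → contributes +2 384 672 mm⁴
  horizontal leg (remainder): d = -21.05 mm → contributes +857 784 mm⁴
Total I = 3 242 456 mm⁴.

I_x ≈ 3.2 × 10⁶ mm⁴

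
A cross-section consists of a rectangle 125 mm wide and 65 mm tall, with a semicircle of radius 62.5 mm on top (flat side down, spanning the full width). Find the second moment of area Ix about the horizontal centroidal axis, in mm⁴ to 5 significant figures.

Ix ≈ 1.6715 × 10⁷ mm⁴

Split into non-overlapping primitives; take the origin at the lower-left of the bounding box.
Rectangular body: 125 × 65, A = 8 125 mm², y = 32.5 mm, Ī = 2 860 677 mm⁴.
Semicircular cap: semicircle r = 62.5, A = 6135.923 mm², y = 91.52582 mm, Ī = 1 674 758 mm⁴.
Centroid: ȳ = ΣA·y / ΣA = 57.89653 mm.
Transfer each piece to the horizontal centroidal axis using Ī + A·d² with d = y − 57.89653:
  rectangular body: d = -25.39653 mm → contributes +8 101 169 mm⁴
  semicircular cap: d = 33.6293 mm → contributes +8 614 055 mm⁴
Total I = 16 715 224 mm⁴.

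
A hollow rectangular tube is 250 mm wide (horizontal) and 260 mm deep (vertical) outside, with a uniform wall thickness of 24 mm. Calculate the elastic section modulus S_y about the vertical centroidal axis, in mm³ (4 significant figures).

Split into non-overlapping primitives; take the origin at the lower-left of the bounding box.
Outer rectangle: 250 × 260, A = 65 000 mm², x = 125 mm, Ī = 338 541 667 mm⁴.
Inner void (subtracted): 202 × 212, A = 42 824 mm², x = 125 mm, Ī = 145 615 875 mm⁴.
By symmetry the centroid is at mid-width, x̄ = 125 mm.
All pieces are centred on the vertical centroidal axis, so I = ΣĪ (holes subtracted) = 192 925 792 mm⁴.
Extreme fibre distance c = 125 mm; S = I/c = 1 543 406 mm³.

S_y ≈ 1.543 × 10⁶ mm³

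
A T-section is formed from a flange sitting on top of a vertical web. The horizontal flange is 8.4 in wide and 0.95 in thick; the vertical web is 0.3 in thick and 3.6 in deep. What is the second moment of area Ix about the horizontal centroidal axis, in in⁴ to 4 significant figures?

Ix ≈ 6.690 in⁴

Treat the section as a set of non-overlapping primitives; coordinates are from the bounding-box lower-left.
Flange: 8.4 × 0.95, A = 7.98 in², y = 4.075 in, Ī = 0.600163 in⁴.
Web: 0.3 × 3.6, A = 1.08 in², y = 1.8 in, Ī = 1.1664 in⁴.
Centroid: ȳ = ΣA·y / ΣA = 3.80381 in.
Transfer each piece to the horizontal centroidal axis using Ī + A·d² with d = y − 3.80381:
  flange: d = 0.271192 in → contributes +1.18705 in⁴
  web: d = -2.00381 in → contributes +5.50287 in⁴
Total I = 6.68992 in⁴.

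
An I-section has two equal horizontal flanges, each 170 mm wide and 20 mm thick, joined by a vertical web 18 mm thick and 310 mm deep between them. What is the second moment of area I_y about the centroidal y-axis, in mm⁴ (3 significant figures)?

Treat the section as a set of non-overlapping primitives; coordinates are from the bounding-box lower-left.
Bottom flange: 170 × 20, A = 3 400 mm², x = 85 mm, Ī = 8 188 333 mm⁴.
Web: 18 × 310, A = 5 580 mm², x = 85 mm, Ī = 150 660 mm⁴.
Top flange: 170 × 20, A = 3 400 mm², x = 85 mm, Ī = 8 188 333 mm⁴.
By symmetry the centroid is at mid-width, x̄ = 85 mm.
All pieces are centred on the centroidal y-axis, so I = ΣĪ = 16 527 327 mm⁴.

I_y ≈ 1.65 × 10⁷ mm⁴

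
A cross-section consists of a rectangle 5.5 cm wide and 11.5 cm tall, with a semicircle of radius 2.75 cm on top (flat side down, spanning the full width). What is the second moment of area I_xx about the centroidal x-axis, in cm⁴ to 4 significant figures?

I_xx ≈ 1182 cm⁴

Split into non-overlapping primitives; take the origin at the lower-left of the bounding box.
Rectangular body: 5.5 × 11.5, A = 63.25 cm², y = 5.75 cm, Ī = 697.068 cm⁴.
Semicircular cap: semicircle r = 2.75, A = 11.8791 cm², y = 12.6671 cm, Ī = 6.27715 cm⁴.
Centroid: ȳ = ΣA·y / ΣA = 6.84371 cm.
Transfer each piece to the centroidal x-axis using Ī + A·d² with d = y − 6.84371:
  rectangular body: d = -1.09371 cm → contributes +772.728 cm⁴
  semicircular cap: d = 5.82342 cm → contributes +409.126 cm⁴
Total I = 1181.85 cm⁴.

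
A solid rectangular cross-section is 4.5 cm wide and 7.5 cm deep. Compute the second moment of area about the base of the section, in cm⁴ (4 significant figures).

The section: 4.5 × 7.5, A = 33.75 cm², y = 3.75 cm, Ī = 158.203 cm⁴.
Transfer it to the base of the section using Ī + A·d² with d = y − 0:
  the section: d = 3.75 cm → contributes +632.813 cm⁴
Total I = 632.813 cm⁴.

I_base ≈ 632.8 cm⁴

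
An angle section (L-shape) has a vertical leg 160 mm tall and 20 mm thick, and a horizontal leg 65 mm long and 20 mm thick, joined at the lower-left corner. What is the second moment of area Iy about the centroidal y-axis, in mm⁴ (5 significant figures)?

Iy ≈ 1.0005 × 10⁶ mm⁴

Split into non-overlapping primitives; take the origin at the lower-left of the bounding box.
Vertical leg: 20 × 160, A = 3 200 mm², x = 10 mm, Ī = 106666.7 mm⁴.
Horizontal leg (remainder): 45 × 20, A = 900 mm², x = 42.5 mm, Ī = 151 875 mm⁴.
Centroid: x̄ = ΣA·x / ΣA = 17.13415 mm.
Transfer each piece to the centroidal y-axis using Ī + A·d² with d = x − 17.13415:
  vertical leg: d = -7.134146 mm → contributes +269 534 mm⁴
  horizontal leg (remainder): d = 25.36585 mm → contributes +730958.9 mm⁴
Total I = 1 000 493 mm⁴.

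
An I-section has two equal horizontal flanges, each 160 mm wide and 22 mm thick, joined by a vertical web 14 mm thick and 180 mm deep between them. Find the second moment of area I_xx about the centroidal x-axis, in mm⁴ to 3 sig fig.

Split into non-overlapping primitives; take the origin at the lower-left of the bounding box.
Bottom flange: 160 × 22, A = 3 520 mm², y = 11 mm, Ī = 141 973 mm⁴.
Web: 14 × 180, A = 2 520 mm², y = 112 mm, Ī = 6 804 000 mm⁴.
Top flange: 160 × 22, A = 3 520 mm², y = 213 mm, Ī = 141 973 mm⁴.
By symmetry the centroid is at mid-height, ȳ = 112 mm.
Transfer each piece to the centroidal x-axis using Ī + A·d² with d = y − 112:
  bottom flange: d = -101 mm → contributes +36 049 493 mm⁴
  web: d = 0 mm → contributes +6 804 000 mm⁴
  top flange: d = 101 mm → contributes +36 049 493 mm⁴
Total I = 78 902 987 mm⁴.

I_xx ≈ 7.89 × 10⁷ mm⁴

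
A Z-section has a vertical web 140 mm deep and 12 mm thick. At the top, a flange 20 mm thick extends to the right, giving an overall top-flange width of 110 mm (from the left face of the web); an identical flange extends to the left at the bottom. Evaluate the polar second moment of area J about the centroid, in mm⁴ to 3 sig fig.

Treat the section as a set of non-overlapping primitives; coordinates are from the bounding-box lower-left.
Web: 12 × 140, A = 1 680 mm², y = 70 mm, Ī = 2 744 000 mm⁴.
Top flange (beyond web): 98 × 20, A = 1 960 mm², y = 130 mm, Ī = 65 333 mm⁴.
Bottom flange (beyond web): 98 × 20, A = 1 960 mm², y = 10 mm, Ī = 65 333 mm⁴.
Centroid: ȳ = ΣA·y / ΣA = 70 mm.
Transfer each piece to the centroidal x-axis using Ī + A·d² with d = y − 70:
  web: d = 0 mm → contributes +2 744 000 mm⁴
  top flange (beyond web): d = 60 mm → contributes +7 121 333 mm⁴
  bottom flange (beyond web): d = -60 mm → contributes +7 121 333 mm⁴
Total I = 16 986 667 mm⁴.
For the y-axis: x̄ = 104 mm.
Repeating about the centroidal y-axis gives I_y = 15 015 467 mm⁴.
Polar second moment: J = I_x + I_y = 32 002 133 mm⁴.

J ≈ 3.20 × 10⁷ mm⁴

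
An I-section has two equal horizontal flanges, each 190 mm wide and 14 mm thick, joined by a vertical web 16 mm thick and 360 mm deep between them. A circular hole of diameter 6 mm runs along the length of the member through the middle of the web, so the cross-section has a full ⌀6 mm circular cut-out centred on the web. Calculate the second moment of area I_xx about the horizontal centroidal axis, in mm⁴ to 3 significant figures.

I_xx ≈ 2.48 × 10⁸ mm⁴

Break the section into simple shapes (no overlaps), measuring from the bottom-left corner of the bounding box.
Bottom flange: 190 × 14, A = 2 660 mm², y = 7 mm, Ī = 43 447 mm⁴.
Web: 16 × 360, A = 5 760 mm², y = 194 mm, Ī = 62 208 000 mm⁴.
Top flange: 190 × 14, A = 2 660 mm², y = 381 mm, Ī = 43 447 mm⁴.
Hole (subtracted): ⌀6, A = 28.274 mm², y = 194 mm, Ī = 63.617 mm⁴.
By symmetry the centroid is at mid-height, ȳ = 194 mm.
Transfer each piece to the horizontal centroidal axis using Ī + A·d² with d = y − 194:
  bottom flange: d = -187 mm → contributes +93 060 987 mm⁴
  web: d = 0 mm → contributes +62 208 000 mm⁴
  top flange: d = 187 mm → contributes +93 060 987 mm⁴
  hole: d = 0 mm → contributes −63.617 mm⁴
Total I = 248 329 910 mm⁴.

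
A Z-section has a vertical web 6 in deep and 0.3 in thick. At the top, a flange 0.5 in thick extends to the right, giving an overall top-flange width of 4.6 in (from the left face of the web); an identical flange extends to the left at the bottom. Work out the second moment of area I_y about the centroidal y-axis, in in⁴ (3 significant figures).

Split into non-overlapping primitives; take the origin at the lower-left of the bounding box.
Web: 0.3 × 6, A = 1.8 in², x = 4.45 in, Ī = 0.0135 in⁴.
Top flange (beyond web): 4.3 × 0.5, A = 2.15 in², x = 6.75 in, Ī = 3.3128 in⁴.
Bottom flange (beyond web): 4.3 × 0.5, A = 2.15 in², x = 2.15 in, Ī = 3.3128 in⁴.
Centroid: x̄ = ΣA·x / ΣA = 4.45 in.
Transfer each piece to the centroidal y-axis using Ī + A·d² with d = x − 4.45:
  web: d = 0 in → contributes +0.0135 in⁴
  top flange (beyond web): d = 2.3 in → contributes +14.686 in⁴
  bottom flange (beyond web): d = -2.3 in → contributes +14.686 in⁴
Total I = 29.386 in⁴.

I_y ≈ 29.4 in⁴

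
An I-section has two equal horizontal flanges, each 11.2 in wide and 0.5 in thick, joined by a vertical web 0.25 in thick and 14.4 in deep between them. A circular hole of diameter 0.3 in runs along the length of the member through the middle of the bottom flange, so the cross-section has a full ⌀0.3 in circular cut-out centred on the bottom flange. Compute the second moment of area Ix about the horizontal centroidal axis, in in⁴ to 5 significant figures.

Split into non-overlapping primitives; take the origin at the lower-left of the bounding box.
Bottom flange: 11.2 × 0.5, A = 5.6 in², y = 0.25 in, Ī = 0.1166667 in⁴.
Web: 0.25 × 14.4, A = 3.6 in², y = 7.7 in, Ī = 62.208 in⁴.
Top flange: 11.2 × 0.5, A = 5.6 in², y = 15.15 in, Ī = 0.1166667 in⁴.
Hole (subtracted): ⌀0.3, A = 0.07068583 in², y = 0.25 in, Ī = 0.0003976078 in⁴.
Centroid: ȳ = ΣA·y / ΣA = 7.735752 in.
Transfer each piece to the horizontal centroidal axis using Ī + A·d² with d = y − 7.735752:
  bottom flange: d = -7.485752 in → contributes +313.921 in⁴
  web: d = -0.03575248 in → contributes +62.2126 in⁴
  top flange: d = 7.414248 in → contributes +307.9546 in⁴
  hole: d = -7.485752 in → contributes −3.961384 in⁴
Total I = 680.1269 in⁴.

Ix ≈ 680.13 in⁴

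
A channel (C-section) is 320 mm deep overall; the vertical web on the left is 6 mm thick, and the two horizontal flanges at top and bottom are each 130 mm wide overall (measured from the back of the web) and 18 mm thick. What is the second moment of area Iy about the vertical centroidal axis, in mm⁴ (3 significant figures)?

Break the section into simple shapes (no overlaps), measuring from the bottom-left corner of the bounding box.
Web: 6 × 320, A = 1 920 mm², x = 3 mm, Ī = 5 760 mm⁴.
Top flange (beyond web): 124 × 18, A = 2 232 mm², x = 68 mm, Ī = 2 859 936 mm⁴.
Bottom flange (beyond web): 124 × 18, A = 2 232 mm², x = 68 mm, Ī = 2 859 936 mm⁴.
Centroid: x̄ = ΣA·x / ΣA = 48.451 mm.
Transfer each piece to the vertical centroidal axis using Ī + A·d² with d = x − 48.451:
  web: d = -45.451 mm → contributes +3 972 106 mm⁴
  top flange (beyond web): d = 19.549 mm → contributes +3 712 914 mm⁴
  bottom flange (beyond web): d = 19.549 mm → contributes +3 712 914 mm⁴
Total I = 11 397 933 mm⁴.

Iy ≈ 1.14 × 10⁷ mm⁴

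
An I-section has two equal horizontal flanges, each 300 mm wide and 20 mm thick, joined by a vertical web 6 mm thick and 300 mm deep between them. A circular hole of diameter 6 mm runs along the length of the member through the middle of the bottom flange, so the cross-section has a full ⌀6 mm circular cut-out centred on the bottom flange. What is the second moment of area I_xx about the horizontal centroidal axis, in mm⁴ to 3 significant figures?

I_xx ≈ 3.20 × 10⁸ mm⁴

Treat the section as a set of non-overlapping primitives; coordinates are from the bounding-box lower-left.
Bottom flange: 300 × 20, A = 6 000 mm², y = 10 mm, Ī = 200 000 mm⁴.
Web: 6 × 300, A = 1 800 mm², y = 170 mm, Ī = 13 500 000 mm⁴.
Top flange: 300 × 20, A = 6 000 mm², y = 330 mm, Ī = 200 000 mm⁴.
Hole (subtracted): ⌀6, A = 28.274 mm², y = 10 mm, Ī = 63.617 mm⁴.
Centroid: ȳ = ΣA·y / ΣA = 170.33 mm.
Transfer each piece to the horizontal centroidal axis using Ī + A·d² with d = y − 170.33:
  bottom flange: d = -160.33 mm → contributes +154 431 351 mm⁴
  web: d = -0.32849 mm → contributes +13 500 194 mm⁴
  top flange: d = 159.67 mm → contributes +153 169 944 mm⁴
  hole: d = -160.33 mm → contributes −726 862 mm⁴
Total I = 320 374 627 mm⁴.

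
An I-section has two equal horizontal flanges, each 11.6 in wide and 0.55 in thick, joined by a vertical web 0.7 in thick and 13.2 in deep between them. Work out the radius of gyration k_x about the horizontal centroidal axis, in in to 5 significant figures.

k_x ≈ 5.7903 in

Treat the section as a set of non-overlapping primitives; coordinates are from the bounding-box lower-left.
Bottom flange: 11.6 × 0.55, A = 6.38 in², y = 0.275 in, Ī = 0.1608292 in⁴.
Web: 0.7 × 13.2, A = 9.24 in², y = 7.15 in, Ī = 134.1648 in⁴.
Top flange: 11.6 × 0.55, A = 6.38 in², y = 14.025 in, Ī = 0.1608292 in⁴.
By symmetry the centroid is at mid-height, ȳ = 7.15 in.
Transfer each piece to the horizontal centroidal axis using Ī + A·d² with d = y − 7.15:
  bottom flange: d = -6.875 in → contributes +301.7155 in⁴
  web: d = 0 in → contributes +134.1648 in⁴
  top flange: d = 6.875 in → contributes +301.7155 in⁴
Total I = 737.5958 in⁴.
Radius of gyration: k = √(I/A) = √(737.5958 / 22) = 5.790258 in.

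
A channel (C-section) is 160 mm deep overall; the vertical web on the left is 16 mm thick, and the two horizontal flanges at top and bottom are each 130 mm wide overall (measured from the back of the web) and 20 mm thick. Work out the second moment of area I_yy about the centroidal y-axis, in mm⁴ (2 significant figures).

Treat the section as a set of non-overlapping primitives; coordinates are from the bounding-box lower-left.
Web: 16 × 160, A = 2 560 mm², x = 8 mm, Ī = 54 613 mm⁴.
Top flange (beyond web): 114 × 20, A = 2 280 mm², x = 73 mm, Ī = 2 469 240 mm⁴.
Bottom flange (beyond web): 114 × 20, A = 2 280 mm², x = 73 mm, Ī = 2 469 240 mm⁴.
Centroid: x̄ = ΣA·x / ΣA = 49.63 mm.
Transfer each piece to the centroidal y-axis using Ī + A·d² with d = x − 49.63:
  web: d = -41.63 mm → contributes +4 491 071 mm⁴
  top flange (beyond web): d = 23.37 mm → contributes +3 714 562 mm⁴
  bottom flange (beyond web): d = 23.37 mm → contributes +3 714 562 mm⁴
Total I = 11 920 194 mm⁴.

I_yy ≈ 1.2 × 10⁷ mm⁴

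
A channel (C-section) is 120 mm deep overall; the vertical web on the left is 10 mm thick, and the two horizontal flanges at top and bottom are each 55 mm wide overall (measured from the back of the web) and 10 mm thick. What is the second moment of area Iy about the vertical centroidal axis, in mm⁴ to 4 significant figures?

Split into non-overlapping primitives; take the origin at the lower-left of the bounding box.
Web: 10 × 120, A = 1 200 mm², x = 5 mm, Ī = 10 000 mm⁴.
Top flange (beyond web): 45 × 10, A = 450 mm², x = 32.5 mm, Ī = 75937.5 mm⁴.
Bottom flange (beyond web): 45 × 10, A = 450 mm², x = 32.5 mm, Ī = 75937.5 mm⁴.
Centroid: x̄ = ΣA·x / ΣA = 16.7857 mm.
Transfer each piece to the vertical centroidal axis using Ī + A·d² with d = x − 16.7857:
  web: d = -11.7857 mm → contributes +176 684 mm⁴
  top flange (beyond web): d = 15.7143 mm → contributes +187 060 mm⁴
  bottom flange (beyond web): d = 15.7143 mm → contributes +187 060 mm⁴
Total I = 550 804 mm⁴.

Iy ≈ 5.508 × 10⁵ mm⁴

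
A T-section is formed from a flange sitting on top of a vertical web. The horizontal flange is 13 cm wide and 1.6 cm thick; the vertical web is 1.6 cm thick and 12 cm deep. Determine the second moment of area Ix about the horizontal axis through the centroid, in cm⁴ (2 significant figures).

Ix ≈ 700 cm⁴

Split into non-overlapping primitives; take the origin at the lower-left of the bounding box.
Flange: 13 × 1.6, A = 20.8 cm², y = 12.8 cm, Ī = 4.437 cm⁴.
Web: 1.6 × 12, A = 19.2 cm², y = 6 cm, Ī = 230.4 cm⁴.
Centroid: ȳ = ΣA·y / ΣA = 9.536 cm.
Transfer each piece to the horizontal axis through the centroid using Ī + A·d² with d = y − 9.536:
  flange: d = 3.264 cm → contributes +226 cm⁴
  web: d = -3.536 cm → contributes +470.5 cm⁴
Total I = 696.5 cm⁴.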